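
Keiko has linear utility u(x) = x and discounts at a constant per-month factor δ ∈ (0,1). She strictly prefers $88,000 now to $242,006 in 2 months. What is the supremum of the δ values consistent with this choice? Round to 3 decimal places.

δ < 0.603

Comparing present values: 88000 > δ^2·242006.
So δ^2 < 88000/242006 = 0.36363; taking the square root of both positive sides preserves the inequality.
δ < 0.36363^(1/2) = 0.603.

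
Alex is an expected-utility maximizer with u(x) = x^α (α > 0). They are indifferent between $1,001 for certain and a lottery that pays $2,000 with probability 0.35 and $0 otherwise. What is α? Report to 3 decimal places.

Since u(0) = 0, the lottery's EU is 0.35·2000^α.
Equating: 1001^α = 0.35·2000^α, i.e. 0.5005^α = 0.35.
α = ln(0.35) / ln(1001/2000) = -1.049822/-0.692148 ≈ 1.517.

α ≈ 1.517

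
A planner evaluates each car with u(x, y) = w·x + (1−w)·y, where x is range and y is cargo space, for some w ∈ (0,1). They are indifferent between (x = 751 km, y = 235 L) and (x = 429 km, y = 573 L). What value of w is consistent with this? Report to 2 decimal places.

w = 0.51

u(751,235) = u(429,573) means w·751 + (1−w)·235 = w·429 + (1−w)·573.
Collecting terms: w·322 = (1−w)·338.
The marginal rate of substitution is 338/322, so w = 338/(322+338) = 0.51.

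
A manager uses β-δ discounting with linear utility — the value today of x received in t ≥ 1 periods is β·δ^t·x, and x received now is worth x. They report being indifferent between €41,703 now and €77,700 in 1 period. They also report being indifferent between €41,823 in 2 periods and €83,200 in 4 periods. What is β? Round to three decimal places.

From the later pair, β·δ^2·41823 = β·δ^4·83200; dividing through, δ^2 = 41823/83200 = 0.50268, so δ = 0.70900.
Substituting δ into 41703 = β·δ·77700: β = 41703/(55089.261) ≈ 0.757.

β ≈ 0.757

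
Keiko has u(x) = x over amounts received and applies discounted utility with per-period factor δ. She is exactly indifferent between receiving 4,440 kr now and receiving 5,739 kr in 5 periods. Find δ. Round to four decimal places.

δ ≈ 0.9500

Equating discounted utilities: u(4440) = δ^5·u(5739) ⇒ δ^5 = u(4440)/u(5739).
With u(x) = x: δ^5 = 4440/5739 = 0.77365.
Taking the 5th root: δ = 0.77365^(1/5) ≈ 0.9500.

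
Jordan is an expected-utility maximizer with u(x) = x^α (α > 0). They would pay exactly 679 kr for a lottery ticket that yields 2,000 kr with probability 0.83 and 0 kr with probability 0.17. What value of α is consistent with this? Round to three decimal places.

α ≈ 0.172

Since u(0) = 0, the lottery's EU is 0.83·2000^α.
Equating: 679^α = 0.83·2000^α, i.e. 0.3395^α = 0.83.
Take logs: α = ln 0.83 / ln(679/2000) ≈ 0.17248.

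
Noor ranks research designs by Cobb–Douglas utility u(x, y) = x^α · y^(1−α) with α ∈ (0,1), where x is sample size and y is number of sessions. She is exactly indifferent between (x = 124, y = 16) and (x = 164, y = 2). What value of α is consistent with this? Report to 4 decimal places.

Set the two utilities equal: 124^α·16^(1−α) = 164^α·2^(1−α).
Rearrange to (124/164)^α = (2/16)^(1−α) and take logs: α·-0.2795849 = (1−α)·-2.0794415.
So α/(1−α) = (-2.0794415)/(-0.2795849) = 7.4376030, and α = 7.4376030/8.4376030 ≈ 0.8815.

α ≈ 0.8815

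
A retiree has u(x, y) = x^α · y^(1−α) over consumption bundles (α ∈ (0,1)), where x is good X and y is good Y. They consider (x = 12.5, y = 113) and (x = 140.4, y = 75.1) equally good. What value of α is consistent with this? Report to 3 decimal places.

α ≈ 0.145

Set the two utilities equal: 12.5^α·113^(1−α) = 140.4^α·75.1^(1−α).
Taking logs: α·ln 12.5 + (1−α)·ln 113 = α·ln 140.4 + (1−α)·ln 75.1, i.e. α·-2.418767 = (1−α)·-0.408567.
So α/(1−α) = (-0.408567)/(-2.418767) = 0.168915, and α = 0.168915/1.168915 ≈ 0.145.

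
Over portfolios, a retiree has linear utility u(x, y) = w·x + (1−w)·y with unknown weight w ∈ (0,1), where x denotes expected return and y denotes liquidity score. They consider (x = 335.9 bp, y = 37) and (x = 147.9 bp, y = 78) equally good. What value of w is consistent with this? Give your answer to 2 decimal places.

w = 0.18

Indifference: w·335.9 + (1−w)·37 = w·147.9 + (1−w)·78.
Rearranging, 188·w − 41·(1−w) = 0.
So w/(1−w) = 41/188 = 0.2181, giving w = 41/(188+41) = 0.18.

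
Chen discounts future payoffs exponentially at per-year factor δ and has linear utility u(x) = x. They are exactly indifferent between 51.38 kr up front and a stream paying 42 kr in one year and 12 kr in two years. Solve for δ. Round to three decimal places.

Present value of the stream is 42·δ + 12·δ². Indifference gives 42δ + 12δ² = 51.38.
So 12δ² + 42δ − 51.38 = 0.
By the quadratic formula (taking the positive root), δ = (−42 + √4230.24) / 24 ≈ 0.960.

δ ≈ 0.960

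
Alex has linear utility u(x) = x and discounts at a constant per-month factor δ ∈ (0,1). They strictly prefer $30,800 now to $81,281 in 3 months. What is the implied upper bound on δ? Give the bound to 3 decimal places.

δ < 0.724

The preference means 30800 > δ^3·81281.
Dividing by 81281: δ^3 < 0.37893. Both sides are positive, so the cube root keeps the direction.
δ < (30800/81281)^(1/3) ≈ 0.724.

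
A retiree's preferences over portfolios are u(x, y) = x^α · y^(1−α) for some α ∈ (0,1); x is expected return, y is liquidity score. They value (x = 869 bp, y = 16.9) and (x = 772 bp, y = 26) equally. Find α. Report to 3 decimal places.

Indifference: 869^α · 16.9^(1−α) = 772^α · 26^(1−α).
(869/772)^α = (26/16.9)^(1−α); take logs: α·ln(869/772) = (1−α)·ln(26/16.9), i.e. α·0.118359 = (1−α)·0.430783.
So α/(1−α) = (0.430783)/(0.118359) = 3.639630, and α = 3.639630/4.639630 ≈ 0.784.

α ≈ 0.784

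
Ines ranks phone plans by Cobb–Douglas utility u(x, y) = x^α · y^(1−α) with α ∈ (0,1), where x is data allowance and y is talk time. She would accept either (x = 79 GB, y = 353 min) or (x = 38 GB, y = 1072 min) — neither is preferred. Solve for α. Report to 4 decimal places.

α ≈ 0.6028

Indifference: 79^α · 353^(1−α) = 38^α · 1072^(1−α).
Rearrange to (79/38)^α = (1072/353)^(1−α) and take logs: α·0.7318617 = (1−α)·1.1108133.
Thus α·(1.8426750) = 1.1108133, so α = 1.1108133/1.8426750 ≈ 0.6028.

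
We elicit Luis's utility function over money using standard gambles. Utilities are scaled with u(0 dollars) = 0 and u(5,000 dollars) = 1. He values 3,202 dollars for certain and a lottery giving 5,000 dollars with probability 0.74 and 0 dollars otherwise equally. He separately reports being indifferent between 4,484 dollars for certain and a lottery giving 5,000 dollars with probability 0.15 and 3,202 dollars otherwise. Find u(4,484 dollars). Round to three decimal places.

From the first indifference, u(3,202 dollars) = 0.74·u(5,000 dollars) + 0.26·u(0 dollars) = 0.74·1 + 0.26·0 = 0.74.
Chaining: u(4,484 dollars) = 0.15·1.00 + 0.85·0.74 = 0.7790.

0.779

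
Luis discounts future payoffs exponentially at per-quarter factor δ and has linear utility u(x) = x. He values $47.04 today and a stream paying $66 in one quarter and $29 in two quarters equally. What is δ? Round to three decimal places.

Present value of the stream is 66·δ + 29·δ². Indifference gives 66δ + 29δ² = 47.04.
So 29δ² + 66δ − 47.04 = 0.
δ = (−66 + √(66² + 4·29·47.04)) / (2·29) = (−66 + √9812.64) / 58 ≈ 0.570.

δ ≈ 0.570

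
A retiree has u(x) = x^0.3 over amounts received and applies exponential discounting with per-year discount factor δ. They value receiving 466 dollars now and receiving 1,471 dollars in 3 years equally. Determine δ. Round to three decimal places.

Indifference means u(466) = δ^3 · u(1471), so δ^3 = u(466)/u(1471).
Since u(x) = x^0.3, δ^3 = (466/1471)^0.3 = 0.31679^0.3 = 0.70832.
So δ = 0.70832^(1/3) ≈ 0.891.

δ ≈ 0.891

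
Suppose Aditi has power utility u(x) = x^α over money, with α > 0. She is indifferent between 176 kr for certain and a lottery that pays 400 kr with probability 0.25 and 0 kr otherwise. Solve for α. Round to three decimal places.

The lottery's expected utility is 0.25·u(400) + 0.75·u(0) = 0.25·400^α (since u(0) = 0 for α > 0).
Equating: 176^α = 0.25·400^α, i.e. 0.4400^α = 0.25.
α = ln(0.25) / ln(176/400) = -1.386294/-0.820981 ≈ 1.689.

α ≈ 1.689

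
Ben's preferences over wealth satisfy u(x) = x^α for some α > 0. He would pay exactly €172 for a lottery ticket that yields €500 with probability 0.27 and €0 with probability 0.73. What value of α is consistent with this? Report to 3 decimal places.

Since u(0) = 0, the lottery's EU is 0.27·500^α.
Equating: 172^α = 0.27·500^α, i.e. 0.3440^α = 0.27.
Taking logs: α·ln(172/500) = ln(0.27), so α = -1.309333 / -1.067114 ≈ 1.227.

α ≈ 1.227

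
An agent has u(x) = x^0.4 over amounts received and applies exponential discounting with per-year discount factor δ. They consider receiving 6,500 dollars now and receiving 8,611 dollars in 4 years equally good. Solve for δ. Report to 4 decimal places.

Indifference means u(6500) = δ^4 · u(8611), so δ^4 = u(6500)/u(8611).
With u(x) = x^0.4: δ^4 = 6500^0.4/8611^0.4 = (6500/8611)^0.4 = 0.89360.
Taking the 4th root: δ = 0.89360^(1/4) ≈ 0.9723.

δ ≈ 0.9723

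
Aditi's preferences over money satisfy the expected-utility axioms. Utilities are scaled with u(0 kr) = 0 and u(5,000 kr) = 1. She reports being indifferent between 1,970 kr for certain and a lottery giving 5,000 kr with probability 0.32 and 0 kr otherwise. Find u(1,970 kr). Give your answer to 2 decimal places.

By the standard-gamble method, u(1,970 kr) is just the indifference probability on the best outcome: 0.32.

0.32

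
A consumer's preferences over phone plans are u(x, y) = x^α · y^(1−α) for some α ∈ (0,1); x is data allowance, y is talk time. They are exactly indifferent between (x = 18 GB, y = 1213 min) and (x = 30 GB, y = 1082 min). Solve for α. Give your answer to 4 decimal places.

α ≈ 0.1828

The Cobb–Douglas utilities coincide, so 18^α·1213^(1−α) = 30^α·1082^(1−α).
(18/30)^α = (1082/1213)^(1−α); take logs: α·ln(18/30) = (1−α)·ln(1082/1213), i.e. α·-0.5108256 = (1−α)·-0.1142854.
With A = -0.5108256 and B = -0.1142854: α·A = (1−α)·B, so α = B/(A+B) = -0.1142854/-0.6251110 ≈ 0.1828.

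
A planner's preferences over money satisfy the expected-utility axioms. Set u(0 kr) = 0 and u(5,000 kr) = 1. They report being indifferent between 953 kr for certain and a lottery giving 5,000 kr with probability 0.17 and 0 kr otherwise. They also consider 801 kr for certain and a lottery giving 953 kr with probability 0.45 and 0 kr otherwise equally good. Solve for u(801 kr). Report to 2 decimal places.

0.08

The first gamble pins u(953 kr): it must equal 0.17·1 + 0.83·0 = 0.17.
Then u(801 kr) = 0.45·u(953 kr) + 0.55·u(0 kr) = 0.45·0.17 + 0.55·0.00 = 0.0765.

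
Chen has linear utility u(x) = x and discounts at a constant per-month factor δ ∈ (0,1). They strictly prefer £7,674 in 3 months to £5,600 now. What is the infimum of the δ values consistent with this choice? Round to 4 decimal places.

δ > 0.9003

Under u(x) = x this choice says 5600 < δ^3·7674.
Hence δ^3 > 5600/7674 = 0.72974, and x ↦ x^(1/3) is increasing on (0,∞).
δ > 0.72974^(1/3) = 0.9003.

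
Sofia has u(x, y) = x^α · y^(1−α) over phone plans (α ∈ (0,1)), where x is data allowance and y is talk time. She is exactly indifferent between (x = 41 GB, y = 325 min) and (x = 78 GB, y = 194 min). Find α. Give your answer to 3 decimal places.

α ≈ 0.445

Set the two utilities equal: 41^α·325^(1−α) = 78^α·194^(1−α).
(41/78)^α = (194/325)^(1−α); take logs: α·ln(41/78) = (1−α)·ln(194/325), i.e. α·-0.643137 = (1−α)·-0.515967.
So α/(1−α) = (-0.515967)/(-0.643137) = 0.802266, and α = 0.802266/1.802266 ≈ 0.445.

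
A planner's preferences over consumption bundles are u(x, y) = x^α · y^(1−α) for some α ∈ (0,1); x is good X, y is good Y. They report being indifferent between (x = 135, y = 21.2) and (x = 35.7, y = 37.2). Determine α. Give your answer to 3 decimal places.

α ≈ 0.297

Set the two utilities equal: 135^α·21.2^(1−α) = 35.7^α·37.2^(1−α).
(135/35.7)^α = (37.2/21.2)^(1−α); take logs: α·ln(135/35.7) = (1−α)·ln(37.2/21.2), i.e. α·1.330124 = (1−α)·0.562308.
So α/(1−α) = (0.562308)/(1.330124) = 0.422749, and α = 0.422749/1.422749 ≈ 0.297.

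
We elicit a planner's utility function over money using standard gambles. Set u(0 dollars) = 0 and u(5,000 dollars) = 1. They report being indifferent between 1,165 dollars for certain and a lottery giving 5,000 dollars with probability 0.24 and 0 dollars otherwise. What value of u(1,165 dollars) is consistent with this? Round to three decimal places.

0.240

The indifference gives u(1,165 dollars) = 0.24·u(5,000 dollars) + 0.76·u(0 dollars) = 0.24·1 + 0.76·0 = 0.24.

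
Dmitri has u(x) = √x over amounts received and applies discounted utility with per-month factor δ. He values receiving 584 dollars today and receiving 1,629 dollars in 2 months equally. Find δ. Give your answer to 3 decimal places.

δ ≈ 0.774

Equating discounted utilities: u(584) = δ^2·u(1629) ⇒ δ^2 = u(584)/u(1629).
With u(x) = √x: δ^2 = √584/√1629 = √(584/1629) = 0.59875.
So δ = 0.59875^(1/2) ≈ 0.774.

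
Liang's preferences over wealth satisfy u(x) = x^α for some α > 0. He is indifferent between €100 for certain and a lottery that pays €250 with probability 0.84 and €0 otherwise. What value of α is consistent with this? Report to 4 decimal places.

α ≈ 0.1903

EU(lottery) = 0.84·250^α + 0.16·0 = 0.84·250^α.
Setting u(100) equal to that: 100^α = 0.84·250^α ⇒ (100/250)^α = 0.84.
α = ln(0.84) / ln(100/250) = -0.1743534/-0.9162907 ≈ 0.1903.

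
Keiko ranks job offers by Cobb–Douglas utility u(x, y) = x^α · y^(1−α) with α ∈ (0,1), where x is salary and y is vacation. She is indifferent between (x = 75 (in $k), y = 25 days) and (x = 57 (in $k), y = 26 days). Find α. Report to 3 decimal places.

Set the two utilities equal: 75^α·25^(1−α) = 57^α·26^(1−α).
Taking logs: α·ln 75 + (1−α)·ln 25 = α·ln 57 + (1−α)·ln 26, i.e. α·0.274437 = (1−α)·0.039221.
So α/(1−α) = (0.039221)/(0.274437) = 0.142914, and α = 0.142914/1.142914 ≈ 0.125.

α ≈ 0.125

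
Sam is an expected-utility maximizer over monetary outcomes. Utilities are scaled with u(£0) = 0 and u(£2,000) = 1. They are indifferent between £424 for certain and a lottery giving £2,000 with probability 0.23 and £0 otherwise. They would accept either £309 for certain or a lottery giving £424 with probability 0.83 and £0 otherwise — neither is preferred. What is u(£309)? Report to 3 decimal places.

0.191

First, u(£424) = 0.23·u(£2,000) + 0.77·u(£0) = 0.23.
Chaining: u(£309) = 0.83·0.23 + 0.17·0.00 = 0.1909.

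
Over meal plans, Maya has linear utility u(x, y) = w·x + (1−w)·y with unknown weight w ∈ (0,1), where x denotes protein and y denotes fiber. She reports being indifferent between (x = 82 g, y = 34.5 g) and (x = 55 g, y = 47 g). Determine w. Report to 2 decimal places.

Indifference: w·82 + (1−w)·34.5 = w·55 + (1−w)·47.
Collecting terms: w·27 = (1−w)·12.5.
The marginal rate of substitution is 12.5/27, so w = 12.5/(27+12.5) = 0.32.

w = 0.32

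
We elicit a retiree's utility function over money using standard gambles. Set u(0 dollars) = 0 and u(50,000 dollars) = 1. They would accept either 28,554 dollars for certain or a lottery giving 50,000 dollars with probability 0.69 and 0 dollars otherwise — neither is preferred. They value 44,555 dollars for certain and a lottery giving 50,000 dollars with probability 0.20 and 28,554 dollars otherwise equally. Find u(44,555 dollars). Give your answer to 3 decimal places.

0.752

First, u(28,554 dollars) = 0.69·u(50,000 dollars) + 0.31·u(0 dollars) = 0.69.
The second indifference gives u(44,555 dollars) = 0.20·u(50,000 dollars) + 0.80·u(28,554 dollars) = 0.20·1.00 + 0.80·0.69 = 0.7520.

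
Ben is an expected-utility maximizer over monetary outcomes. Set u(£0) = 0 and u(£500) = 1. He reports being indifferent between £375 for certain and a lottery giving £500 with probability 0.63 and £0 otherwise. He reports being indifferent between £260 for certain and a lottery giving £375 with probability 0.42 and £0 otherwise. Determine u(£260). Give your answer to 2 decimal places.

From the first indifference, u(£375) = 0.63·u(£500) + 0.37·u(£0) = 0.63·1 + 0.37·0 = 0.63.
The second indifference gives u(£260) = 0.42·u(£375) + 0.58·u(£0) = 0.42·0.63 + 0.58·0.00 = 0.2646.

0.26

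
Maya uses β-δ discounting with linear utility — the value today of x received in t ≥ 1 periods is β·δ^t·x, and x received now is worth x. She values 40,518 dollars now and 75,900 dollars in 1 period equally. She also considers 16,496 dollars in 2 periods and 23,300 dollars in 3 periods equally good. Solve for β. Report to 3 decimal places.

β ≈ 0.754

From the later pair, β·δ^2·16496 = β·δ^3·23300; dividing through, δ = 16496/23300 = 0.70798.
The first indifference: 40518 = β·δ·75900, so β = 40518/(δ·75900) = 40518/(0.70798·75900) ≈ 0.754.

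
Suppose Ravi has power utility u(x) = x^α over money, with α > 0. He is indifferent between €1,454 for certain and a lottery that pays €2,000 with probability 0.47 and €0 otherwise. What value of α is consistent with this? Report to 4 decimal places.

α ≈ 2.3681

Since u(0) = 0, the lottery's EU is 0.47·2000^α.
Setting u(1454) equal to that: 1454^α = 0.47·2000^α ⇒ (1454/2000)^α = 0.47.
Take logs: α = ln 0.47 / ln(1454/2000) ≈ 2.368113.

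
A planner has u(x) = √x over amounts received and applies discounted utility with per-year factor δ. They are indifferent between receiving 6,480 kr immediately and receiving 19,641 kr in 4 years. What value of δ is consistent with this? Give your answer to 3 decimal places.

δ ≈ 0.871

Indifference means u(6480) = δ^4 · u(19641), so δ^4 = u(6480)/u(19641).
Since u(x) = √x, δ^4 = √(6480/19641) = 0.57439.
Taking the 4th root: δ = 0.57439^(1/4) ≈ 0.871.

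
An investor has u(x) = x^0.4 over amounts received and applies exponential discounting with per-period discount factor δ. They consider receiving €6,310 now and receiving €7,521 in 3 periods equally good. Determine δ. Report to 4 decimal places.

Equating discounted utilities: u(6310) = δ^3·u(7521) ⇒ δ^3 = u(6310)/u(7521).
Since u(x) = x^0.4, δ^3 = (6310/7521)^0.4 = 0.83898^0.4 = 0.93218.
Taking the cube root: δ = 0.93218^(1/3) ≈ 0.9769.

δ ≈ 0.9769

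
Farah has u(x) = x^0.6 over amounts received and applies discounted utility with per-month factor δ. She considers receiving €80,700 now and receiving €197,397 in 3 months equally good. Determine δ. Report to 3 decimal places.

Equating discounted utilities: u(80700) = δ^3·u(197397) ⇒ δ^3 = u(80700)/u(197397).
With u(x) = x^0.6: δ^3 = 80700^0.6/197397^0.6 = (80700/197397)^0.6 = 0.58468.
So δ = 0.58468^(1/3) ≈ 0.836.

δ ≈ 0.836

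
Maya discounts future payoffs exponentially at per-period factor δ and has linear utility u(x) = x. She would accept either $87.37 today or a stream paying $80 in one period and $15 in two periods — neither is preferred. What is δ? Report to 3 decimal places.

δ ≈ 0.930

Equating present values: 87.37 = 80δ + 15δ².
That is, 15δ² + 80δ − 87.37 = 0, a quadratic in δ.
δ = (−80 + √(80² + 4·15·87.37)) / (2·15) = (−80 + √11642.20) / 30 ≈ 0.930.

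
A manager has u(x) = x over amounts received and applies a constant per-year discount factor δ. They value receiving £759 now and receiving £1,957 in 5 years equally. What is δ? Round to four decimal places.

δ ≈ 0.8274

The payoff in 5 years is discounted by δ^5, so u(759) = δ^5·u(1957) and δ^5 = u(759)/u(1957).
With u(x) = x: δ^5 = 759/1957 = 0.38784.
Hence δ = (0.38784)^(1/5) = 0.827428.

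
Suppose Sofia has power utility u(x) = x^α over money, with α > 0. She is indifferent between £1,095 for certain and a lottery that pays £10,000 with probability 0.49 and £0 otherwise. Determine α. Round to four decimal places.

EU(lottery) = 0.49·10000^α + 0.51·0 = 0.49·10000^α.
Equating: 1095^α = 0.49·10000^α, i.e. 0.1095^α = 0.49.
Taking logs: α·ln(1095/10000) = ln(0.49), so α = -0.7133499 / -2.2118307 ≈ 0.3225.

α ≈ 0.3225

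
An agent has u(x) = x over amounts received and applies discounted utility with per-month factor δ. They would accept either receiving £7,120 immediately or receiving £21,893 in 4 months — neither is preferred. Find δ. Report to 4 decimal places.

δ ≈ 0.7552

The payoff in 4 months is discounted by δ^4, so u(7120) = δ^4·u(21893) and δ^4 = u(7120)/u(21893).
With u(x) = x: δ^4 = 7120/21893 = 0.32522.
Taking the 4th root: δ = 0.32522^(1/4) ≈ 0.7552.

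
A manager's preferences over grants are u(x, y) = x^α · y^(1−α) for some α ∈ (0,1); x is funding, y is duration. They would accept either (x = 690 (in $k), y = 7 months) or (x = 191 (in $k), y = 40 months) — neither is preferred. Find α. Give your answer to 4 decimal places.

α ≈ 0.5757

Set the two utilities equal: 690^α·7^(1−α) = 191^α·40^(1−α).
(690/191)^α = (40/7)^(1−α); take logs: α·ln(690/191) = (1−α)·ln(40/7), i.e. α·1.2844182 = (1−α)·1.7429693.
With A = 1.2844182 and B = 1.7429693: α·A = (1−α)·B, so α = B/(A+B) = 1.7429693/3.0273875 ≈ 0.5757.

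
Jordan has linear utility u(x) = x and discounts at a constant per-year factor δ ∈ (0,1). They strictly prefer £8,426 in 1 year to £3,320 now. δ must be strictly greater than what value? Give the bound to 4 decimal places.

δ > 0.3940

Comparing present values: 3320 < δ·8426.
So δ > 3320/8426 = 0.39402.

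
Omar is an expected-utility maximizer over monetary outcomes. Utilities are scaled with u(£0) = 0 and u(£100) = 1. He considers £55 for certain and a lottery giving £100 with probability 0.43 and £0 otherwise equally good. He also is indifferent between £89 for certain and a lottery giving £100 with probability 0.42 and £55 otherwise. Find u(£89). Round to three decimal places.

The first gamble pins u(£55): it must equal 0.43·1 + 0.57·0 = 0.43.
The second indifference gives u(£89) = 0.42·u(£100) + 0.58·u(£55) = 0.42·1.00 + 0.58·0.43 = 0.6694.

0.669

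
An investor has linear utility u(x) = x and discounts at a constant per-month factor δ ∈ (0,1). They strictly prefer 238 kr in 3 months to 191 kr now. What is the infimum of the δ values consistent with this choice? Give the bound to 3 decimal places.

δ > 0.929

Comparing present values: 191 < δ^3·238.
Dividing by 238: δ^3 > 0.80252. Both sides are positive, so the cube root keeps the direction.
δ > 0.80252^(1/3) = 0.929.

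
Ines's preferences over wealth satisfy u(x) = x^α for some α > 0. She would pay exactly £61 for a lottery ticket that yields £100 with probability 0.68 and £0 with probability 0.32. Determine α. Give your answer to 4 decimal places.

α ≈ 0.7802

Since u(0) = 0, the lottery's EU is 0.68·100^α.
Equating: 61^α = 0.68·100^α, i.e. 0.6100^α = 0.68.
α = ln(0.68) / ln(61/100) = -0.3856625/-0.4942963 ≈ 0.7802.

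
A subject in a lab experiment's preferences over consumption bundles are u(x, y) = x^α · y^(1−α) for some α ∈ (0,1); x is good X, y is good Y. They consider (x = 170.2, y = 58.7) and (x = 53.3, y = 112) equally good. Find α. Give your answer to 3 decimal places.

α ≈ 0.358

The Cobb–Douglas utilities coincide, so 170.2^α·58.7^(1−α) = 53.3^α·112^(1−α).
Taking logs: α·ln 170.2 + (1−α)·ln 58.7 = α·ln 53.3 + (1−α)·ln 112, i.e. α·1.161038 = (1−α)·0.646059.
With A = 1.161038 and B = 0.646059: α·A = (1−α)·B, so α = B/(A+B) = 0.646059/1.807097 ≈ 0.358.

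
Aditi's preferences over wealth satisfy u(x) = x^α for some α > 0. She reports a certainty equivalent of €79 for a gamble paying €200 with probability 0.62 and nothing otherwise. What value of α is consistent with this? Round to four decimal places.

α ≈ 0.5146

EU(lottery) = 0.62·200^α + 0.38·0 = 0.62·200^α.
Indifference: 79^α = 0.62·200^α, so (79/200)^α = 0.62.
Take logs: α = ln 0.62 / ln(79/200) ≈ 0.514643.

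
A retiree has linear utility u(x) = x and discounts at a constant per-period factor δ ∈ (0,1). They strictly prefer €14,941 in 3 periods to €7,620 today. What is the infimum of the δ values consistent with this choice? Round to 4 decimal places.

δ > 0.7990

Comparing present values: 7620 < δ^3·14941.
Hence δ^3 > 7620/14941 = 0.51001, and x ↦ x^(1/3) is increasing on (0,∞).
δ > 0.51001^(1/3) = 0.7990.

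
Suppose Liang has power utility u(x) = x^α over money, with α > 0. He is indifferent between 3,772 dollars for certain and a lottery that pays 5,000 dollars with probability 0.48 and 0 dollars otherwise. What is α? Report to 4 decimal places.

EU(lottery) = 0.48·5000^α + 0.52·0 = 0.48·5000^α.
Equating: 3772^α = 0.48·5000^α, i.e. 0.7544^α = 0.48.
Take logs: α = ln 0.48 / ln(3772/5000) ≈ 2.604274.

α ≈ 2.6043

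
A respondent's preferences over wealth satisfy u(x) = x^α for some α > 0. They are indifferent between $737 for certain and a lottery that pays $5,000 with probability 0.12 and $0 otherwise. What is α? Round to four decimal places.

α ≈ 1.1074

The lottery's expected utility is 0.12·u(5000) + 0.88·u(0) = 0.12·5000^α (since u(0) = 0 for α > 0).
Indifference: 737^α = 0.12·5000^α, so (737/5000)^α = 0.12.
α = ln(0.12) / ln(737/5000) = -2.1202635/-1.9146053 ≈ 1.1074.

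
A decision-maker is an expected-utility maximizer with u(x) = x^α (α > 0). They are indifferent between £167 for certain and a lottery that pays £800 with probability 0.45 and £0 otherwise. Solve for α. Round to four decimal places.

α ≈ 0.5097

Since u(0) = 0, the lottery's EU is 0.45·800^α.
Indifference: 167^α = 0.45·800^α, so (167/800)^α = 0.45.
α = ln(0.45) / ln(167/800) = -0.7985077/-1.5666179 ≈ 0.5097.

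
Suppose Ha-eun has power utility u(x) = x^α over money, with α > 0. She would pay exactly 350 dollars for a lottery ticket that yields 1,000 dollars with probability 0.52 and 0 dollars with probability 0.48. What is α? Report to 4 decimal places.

α ≈ 0.6229

EU(lottery) = 0.52·1000^α + 0.48·0 = 0.52·1000^α.
Indifference: 350^α = 0.52·1000^α, so (350/1000)^α = 0.52.
Taking logs: α·ln(350/1000) = ln(0.52), so α = -0.6539265 / -1.0498221 ≈ 0.6229.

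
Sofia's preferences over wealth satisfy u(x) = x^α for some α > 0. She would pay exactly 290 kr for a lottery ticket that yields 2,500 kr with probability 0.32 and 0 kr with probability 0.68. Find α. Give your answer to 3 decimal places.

The lottery's expected utility is 0.32·u(2500) + 0.68·u(0) = 0.32·2500^α (since u(0) = 0 for α > 0).
Setting u(290) equal to that: 290^α = 0.32·2500^α ⇒ (290/2500)^α = 0.32.
α = ln(0.32) / ln(290/2500) = -1.139434/-2.154165 ≈ 0.529.

α ≈ 0.529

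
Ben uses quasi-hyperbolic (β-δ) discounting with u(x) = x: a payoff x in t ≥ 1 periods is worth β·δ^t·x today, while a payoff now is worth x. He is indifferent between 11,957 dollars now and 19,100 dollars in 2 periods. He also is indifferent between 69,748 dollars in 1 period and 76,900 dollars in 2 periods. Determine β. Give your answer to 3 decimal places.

Both payoffs in the second observation are in the future, so β drops out: δ^1·69748 = δ^2·76900 ⇒ δ = 69748/76900 = 0.90700.
Now use the now-vs-future pair: 11957 = β·δ^2·19100 gives β = 11957/(0.82264·19100) ≈ 0.761.

β ≈ 0.761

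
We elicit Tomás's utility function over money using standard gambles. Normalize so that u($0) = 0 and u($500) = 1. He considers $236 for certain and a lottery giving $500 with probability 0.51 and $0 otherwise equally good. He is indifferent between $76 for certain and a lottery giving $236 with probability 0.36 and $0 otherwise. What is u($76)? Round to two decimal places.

0.18

First, u($236) = 0.51·u($500) + 0.49·u($0) = 0.51.
Chaining: u($76) = 0.36·0.51 + 0.64·0.00 = 0.1836.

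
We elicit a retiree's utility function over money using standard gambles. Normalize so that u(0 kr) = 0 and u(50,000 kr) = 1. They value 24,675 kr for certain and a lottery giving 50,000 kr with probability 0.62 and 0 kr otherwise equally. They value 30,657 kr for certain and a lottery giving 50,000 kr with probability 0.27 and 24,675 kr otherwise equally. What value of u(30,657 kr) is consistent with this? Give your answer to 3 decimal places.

From the first indifference, u(24,675 kr) = 0.62·u(50,000 kr) + 0.38·u(0 kr) = 0.62·1 + 0.38·0 = 0.62.
The second indifference gives u(30,657 kr) = 0.27·u(50,000 kr) + 0.73·u(24,675 kr) = 0.27·1.00 + 0.73·0.62 = 0.7226.

0.723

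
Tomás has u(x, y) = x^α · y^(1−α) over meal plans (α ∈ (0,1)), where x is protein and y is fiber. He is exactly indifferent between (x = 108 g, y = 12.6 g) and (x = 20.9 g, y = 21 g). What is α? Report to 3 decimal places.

α ≈ 0.237

Indifference: 108^α · 12.6^(1−α) = 20.9^α · 21^(1−α).
Taking logs: α·ln 108 + (1−α)·ln 12.6 = α·ln 20.9 + (1−α)·ln 21, i.e. α·1.642382 = (1−α)·0.510826.
Thus α·(2.153208) = 0.510826, so α = 0.510826/2.153208 ≈ 0.237.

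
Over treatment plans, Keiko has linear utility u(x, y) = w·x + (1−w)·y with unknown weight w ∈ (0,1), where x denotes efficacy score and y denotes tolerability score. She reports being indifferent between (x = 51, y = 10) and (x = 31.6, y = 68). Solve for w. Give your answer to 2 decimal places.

u(51,10) = u(31.6,68) means w·51 + (1−w)·10 = w·31.6 + (1−w)·68.
Rearranging, 19.4·w − 58·(1−w) = 0.
Hence w = 58/(19.4+58) = 58/77.4 = 0.75.

w = 0.75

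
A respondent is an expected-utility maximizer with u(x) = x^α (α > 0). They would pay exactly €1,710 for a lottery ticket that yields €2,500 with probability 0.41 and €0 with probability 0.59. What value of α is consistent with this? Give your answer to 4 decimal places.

α ≈ 2.3476

The lottery's expected utility is 0.41·u(2500) + 0.59·u(0) = 0.41·2500^α (since u(0) = 0 for α > 0).
Setting u(1710) equal to that: 1710^α = 0.41·2500^α ⇒ (1710/2500)^α = 0.41.
α = ln(0.41) / ln(1710/2500) = -0.8915981/-0.3797974 ≈ 2.3476.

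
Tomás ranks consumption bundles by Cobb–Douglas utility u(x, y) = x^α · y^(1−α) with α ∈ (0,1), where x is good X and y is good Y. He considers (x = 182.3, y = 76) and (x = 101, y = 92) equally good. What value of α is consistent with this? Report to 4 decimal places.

The Cobb–Douglas utilities coincide, so 182.3^α·76^(1−α) = 101^α·92^(1−α).
Taking logs: α·ln 182.3 + (1−α)·ln 76 = α·ln 101 + (1−α)·ln 92, i.e. α·0.5905332 = (1−α)·0.1910552.
With A = 0.5905332 and B = 0.1910552: α·A = (1−α)·B, so α = B/(A+B) = 0.1910552/0.7815884 ≈ 0.2444.

α ≈ 0.2444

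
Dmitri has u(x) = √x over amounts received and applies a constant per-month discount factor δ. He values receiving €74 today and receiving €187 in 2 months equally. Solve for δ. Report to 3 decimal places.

The payoff in 2 months is discounted by δ^2, so u(74) = δ^2·u(187) and δ^2 = u(74)/u(187).
With u(x) = √x: δ^2 = √74/√187 = √(74/187) = 0.62906.
So δ = 0.62906^(1/2) ≈ 0.793.

δ ≈ 0.793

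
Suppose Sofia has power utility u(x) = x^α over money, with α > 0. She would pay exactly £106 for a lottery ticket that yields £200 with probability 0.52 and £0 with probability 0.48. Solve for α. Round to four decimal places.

EU(lottery) = 0.52·200^α + 0.48·0 = 0.52·200^α.
Indifference: 106^α = 0.52·200^α, so (106/200)^α = 0.52.
Taking logs: α·ln(106/200) = ln(0.52), so α = -0.6539265 / -0.6348783 ≈ 1.0300.

α ≈ 1.0300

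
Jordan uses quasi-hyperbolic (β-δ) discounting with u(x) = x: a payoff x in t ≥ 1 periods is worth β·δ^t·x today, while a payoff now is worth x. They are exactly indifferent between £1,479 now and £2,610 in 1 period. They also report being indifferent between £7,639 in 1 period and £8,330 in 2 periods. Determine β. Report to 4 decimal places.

β ≈ 0.6179

The second indifference involves only future payoffs, so β cancels: β·δ^1·7639 = β·δ^2·8330, giving δ = 7639/8330 = 0.91705.
Now use the now-vs-future pair: 1479 = β·δ·2610 gives β = 1479/(0.91705·2610) ≈ 0.6179.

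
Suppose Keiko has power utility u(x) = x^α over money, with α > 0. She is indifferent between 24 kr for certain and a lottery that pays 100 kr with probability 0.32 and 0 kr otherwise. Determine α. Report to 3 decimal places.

α ≈ 0.798

EU(lottery) = 0.32·100^α + 0.68·0 = 0.32·100^α.
Equating: 24^α = 0.32·100^α, i.e. 0.2400^α = 0.32.
Taking logs: α·ln(24/100) = ln(0.32), so α = -1.139434 / -1.427116 ≈ 0.798.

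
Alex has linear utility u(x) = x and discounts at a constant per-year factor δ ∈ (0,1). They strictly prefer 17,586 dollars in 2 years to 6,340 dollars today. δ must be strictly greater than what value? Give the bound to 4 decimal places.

δ > 0.6004

Comparing present values: 6340 < δ^2·17586.
So δ^2 > 6340/17586 = 0.36051; taking the square root of both positive sides preserves the inequality.
δ > (6340/17586)^(1/2) ≈ 0.6004.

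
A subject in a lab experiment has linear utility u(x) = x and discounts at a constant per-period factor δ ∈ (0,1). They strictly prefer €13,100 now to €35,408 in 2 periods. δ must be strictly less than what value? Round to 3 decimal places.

δ < 0.608

Under u(x) = x this choice says 13100 > δ^2·35408.
So δ^2 < 13100/35408 = 0.36997; taking the square root of both positive sides preserves the inequality.
δ < 0.36997^(1/2) = 0.608.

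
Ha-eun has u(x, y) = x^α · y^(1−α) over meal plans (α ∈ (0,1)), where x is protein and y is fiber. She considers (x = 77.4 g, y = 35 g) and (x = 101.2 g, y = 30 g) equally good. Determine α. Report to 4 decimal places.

Indifference: 77.4^α · 35^(1−α) = 101.2^α · 30^(1−α).
Taking logs: α·ln 77.4 + (1−α)·ln 35 = α·ln 101.2 + (1−α)·ln 30, i.e. α·-0.2681120 = (1−α)·-0.1541507.
So α/(1−α) = (-0.1541507)/(-0.2681120) = 0.5749489, and α = 0.5749489/1.5749489 ≈ 0.3651.

α ≈ 0.3651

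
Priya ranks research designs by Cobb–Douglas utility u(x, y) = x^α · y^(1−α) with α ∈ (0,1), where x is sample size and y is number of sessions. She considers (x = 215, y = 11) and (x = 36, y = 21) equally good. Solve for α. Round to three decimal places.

α ≈ 0.266

Indifference: 215^α · 11^(1−α) = 36^α · 21^(1−α).
(215/36)^α = (21/11)^(1−α); take logs: α·ln(215/36) = (1−α)·ln(21/11), i.e. α·1.787119 = (1−α)·0.646627.
Thus α·(2.433746) = 0.646627, so α = 0.646627/2.433746 ≈ 0.266.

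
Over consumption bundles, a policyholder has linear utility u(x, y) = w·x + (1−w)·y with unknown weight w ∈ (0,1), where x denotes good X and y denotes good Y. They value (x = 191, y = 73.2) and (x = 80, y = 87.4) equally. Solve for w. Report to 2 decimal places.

Indifference: w·191 + (1−w)·73.2 = w·80 + (1−w)·87.4.
Collecting terms: w·111 = (1−w)·14.2.
The marginal rate of substitution is 14.2/111, so w = 14.2/(111+14.2) = 0.11.

w = 0.11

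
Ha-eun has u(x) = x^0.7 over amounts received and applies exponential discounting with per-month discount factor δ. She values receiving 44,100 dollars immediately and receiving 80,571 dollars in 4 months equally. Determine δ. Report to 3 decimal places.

δ ≈ 0.900

Equating discounted utilities: u(44100) = δ^4·u(80571) ⇒ δ^4 = u(44100)/u(80571).
Since u(x) = x^0.7, δ^4 = (44100/80571)^0.7 = 0.54734^0.7 = 0.65582.
Taking the 4th root: δ = 0.65582^(1/4) ≈ 0.900.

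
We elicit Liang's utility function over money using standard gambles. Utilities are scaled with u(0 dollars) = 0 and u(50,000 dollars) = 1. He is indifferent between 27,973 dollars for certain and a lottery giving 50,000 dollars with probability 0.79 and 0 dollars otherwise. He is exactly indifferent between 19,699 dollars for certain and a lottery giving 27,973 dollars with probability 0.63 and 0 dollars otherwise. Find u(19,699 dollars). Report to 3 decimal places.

0.498

The first gamble pins u(27,973 dollars): it must equal 0.79·1 + 0.21·0 = 0.79.
Chaining: u(19,699 dollars) = 0.63·0.79 + 0.37·0.00 = 0.4977.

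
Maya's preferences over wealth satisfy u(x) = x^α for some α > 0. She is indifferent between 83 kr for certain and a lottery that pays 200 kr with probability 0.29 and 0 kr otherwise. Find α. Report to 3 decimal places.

α ≈ 1.408

The lottery's expected utility is 0.29·u(200) + 0.71·u(0) = 0.29·200^α (since u(0) = 0 for α > 0).
Setting u(83) equal to that: 83^α = 0.29·200^α ⇒ (83/200)^α = 0.29.
Take logs: α = ln 0.29 / ln(83/200) ≈ 1.40751.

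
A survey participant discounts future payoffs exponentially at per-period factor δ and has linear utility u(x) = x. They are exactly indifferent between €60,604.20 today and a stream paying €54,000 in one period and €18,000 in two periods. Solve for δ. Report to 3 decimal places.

Present value of the stream is 54000·δ + 18000·δ². Indifference gives 54000δ + 18000δ² = 60604.20.
Rearranged: 18000δ² + 54000δ − 60604.20 = 0.
The positive root is δ = [−54000 + √(54000² + 4·18000·60604.20)] / (2·18000) = (−54000 + 85320.000)/36000 ≈ 0.870.

δ ≈ 0.870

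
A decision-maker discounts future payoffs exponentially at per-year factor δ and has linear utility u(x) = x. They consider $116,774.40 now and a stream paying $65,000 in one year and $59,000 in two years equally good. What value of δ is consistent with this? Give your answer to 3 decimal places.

δ ≈ 0.960

Present value of the stream is 65000·δ + 59000·δ². Indifference gives 65000δ + 59000δ² = 116774.40.
So 59000δ² + 65000δ − 116774.40 = 0.
By the quadratic formula (taking the positive root), δ = (−65000 + √31783758400.00) / 118000 ≈ 0.960.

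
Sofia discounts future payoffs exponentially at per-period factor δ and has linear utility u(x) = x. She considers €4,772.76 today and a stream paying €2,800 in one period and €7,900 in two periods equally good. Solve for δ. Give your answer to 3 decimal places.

δ ≈ 0.620

Equating present values: 4772.76 = 2800δ + 7900δ².
That is, 7900δ² + 2800δ − 4772.76 = 0, a quadratic in δ.
The positive root is δ = [−2800 + √(2800² + 4·7900·4772.76)] / (2·7900) = (−2800 + 12596.000)/15800 ≈ 0.620.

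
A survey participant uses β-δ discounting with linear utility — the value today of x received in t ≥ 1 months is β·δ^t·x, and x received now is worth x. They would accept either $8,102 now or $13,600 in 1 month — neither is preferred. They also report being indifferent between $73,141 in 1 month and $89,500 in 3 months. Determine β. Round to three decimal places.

β ≈ 0.659

The second indifference involves only future payoffs, so β cancels: β·δ^1·73141 = β·δ^3·89500, giving δ^2 = 73141/89500 = 0.81722, so δ = 0.90400.
Substituting δ into 8102 = β·δ·13600: β = 8102/(12294.414) ≈ 0.659.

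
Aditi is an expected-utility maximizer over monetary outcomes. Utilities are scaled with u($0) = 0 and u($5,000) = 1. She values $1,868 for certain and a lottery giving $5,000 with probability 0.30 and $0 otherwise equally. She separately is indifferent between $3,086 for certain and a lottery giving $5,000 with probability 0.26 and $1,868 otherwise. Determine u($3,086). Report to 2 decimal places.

0.48

The first gamble pins u($1,868): it must equal 0.30·1 + 0.70·0 = 0.30.
The second indifference gives u($3,086) = 0.26·u($5,000) + 0.74·u($1,868) = 0.26·1.00 + 0.74·0.30 = 0.4820.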